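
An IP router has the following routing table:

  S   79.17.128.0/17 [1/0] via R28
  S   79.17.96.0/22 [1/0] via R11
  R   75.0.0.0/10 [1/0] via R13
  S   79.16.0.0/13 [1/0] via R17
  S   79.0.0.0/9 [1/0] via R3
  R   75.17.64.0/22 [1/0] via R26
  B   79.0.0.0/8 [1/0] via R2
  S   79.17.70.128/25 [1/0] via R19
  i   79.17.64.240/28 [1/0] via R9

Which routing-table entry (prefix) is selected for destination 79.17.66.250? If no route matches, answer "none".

79.16.0.0/13

Entries matching 79.17.66.250:
  79.0.0.0/8 (79.0.0.0 - 79.255.255.255)
  79.0.0.0/9 (79.0.0.0 - 79.127.255.255)
  79.16.0.0/13 (79.16.0.0 - 79.23.255.255)
Most specific is 79.16.0.0/13.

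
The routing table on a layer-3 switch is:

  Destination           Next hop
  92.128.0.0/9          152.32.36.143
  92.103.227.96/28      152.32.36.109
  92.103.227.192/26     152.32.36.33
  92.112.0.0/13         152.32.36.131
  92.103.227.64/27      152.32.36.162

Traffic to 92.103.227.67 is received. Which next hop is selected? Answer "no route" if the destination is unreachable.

Routes whose prefix contains 92.103.227.67:
  92.103.227.64/27 (92.103.227.64 - 92.103.227.95) -> 152.32.36.162
More-specific entries that do NOT match:
  92.103.227.96/28 (92.103.227.96 - 92.103.227.111) does not contain 92.103.227.67
Longest matching prefix is /27 -> next hop 152.32.36.162.

152.32.36.162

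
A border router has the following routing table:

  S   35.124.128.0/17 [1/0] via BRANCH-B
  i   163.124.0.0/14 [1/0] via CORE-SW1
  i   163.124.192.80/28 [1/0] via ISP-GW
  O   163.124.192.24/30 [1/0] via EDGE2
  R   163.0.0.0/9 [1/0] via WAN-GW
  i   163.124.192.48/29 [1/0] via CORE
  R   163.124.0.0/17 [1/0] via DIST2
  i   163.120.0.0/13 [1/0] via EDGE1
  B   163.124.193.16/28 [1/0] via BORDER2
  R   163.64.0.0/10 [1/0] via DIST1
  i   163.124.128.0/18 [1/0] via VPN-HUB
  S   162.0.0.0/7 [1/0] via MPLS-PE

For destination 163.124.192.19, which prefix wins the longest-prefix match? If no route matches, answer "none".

163.124.0.0/14

Entries matching 163.124.192.19:
  162.0.0.0/7 (162.0.0.0 - 163.255.255.255)
  163.0.0.0/9 (163.0.0.0 - 163.127.255.255)
  163.64.0.0/10 (163.64.0.0 - 163.127.255.255)
  163.120.0.0/13 (163.120.0.0 - 163.127.255.255)
  163.124.0.0/14 (163.124.0.0 - 163.127.255.255)
Most specific is 163.124.0.0/14.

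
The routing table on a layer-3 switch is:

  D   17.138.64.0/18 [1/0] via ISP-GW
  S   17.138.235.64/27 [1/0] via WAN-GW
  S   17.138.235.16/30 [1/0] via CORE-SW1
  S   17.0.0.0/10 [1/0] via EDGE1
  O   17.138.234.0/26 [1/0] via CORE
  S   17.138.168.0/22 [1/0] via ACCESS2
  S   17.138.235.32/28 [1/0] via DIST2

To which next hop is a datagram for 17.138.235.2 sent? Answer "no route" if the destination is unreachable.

No entry's prefix contains 17.138.235.2; there is no default route.

no route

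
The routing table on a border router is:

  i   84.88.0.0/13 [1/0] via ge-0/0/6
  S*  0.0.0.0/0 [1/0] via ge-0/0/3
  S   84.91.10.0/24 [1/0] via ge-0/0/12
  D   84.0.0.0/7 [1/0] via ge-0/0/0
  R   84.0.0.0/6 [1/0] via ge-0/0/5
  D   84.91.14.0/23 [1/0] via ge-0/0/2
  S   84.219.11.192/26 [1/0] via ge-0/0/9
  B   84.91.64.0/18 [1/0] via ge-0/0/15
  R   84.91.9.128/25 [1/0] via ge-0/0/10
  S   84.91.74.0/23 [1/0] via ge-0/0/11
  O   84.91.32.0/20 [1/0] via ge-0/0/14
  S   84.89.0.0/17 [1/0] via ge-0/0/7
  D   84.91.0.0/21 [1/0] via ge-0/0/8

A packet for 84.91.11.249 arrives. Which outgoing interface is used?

Routes whose prefix contains 84.91.11.249:
  0.0.0.0/0 (default, matches everything) -> ge-0/0/3
  84.0.0.0/6 (84.0.0.0 - 87.255.255.255) -> ge-0/0/5
  84.0.0.0/7 (84.0.0.0 - 85.255.255.255) -> ge-0/0/0
  84.88.0.0/13 (84.88.0.0 - 84.95.255.255) -> ge-0/0/6
More-specific entries that do NOT match:
  84.219.11.192/26 (84.219.11.192 - 84.219.11.255) does not contain 84.91.11.249
  84.91.9.128/25 (84.91.9.128 - 84.91.9.255) does not contain 84.91.11.249
  84.91.10.0/24 (84.91.10.0 - 84.91.10.255) does not contain 84.91.11.249
  84.91.14.0/23 (84.91.14.0 - 84.91.15.255) does not contain 84.91.11.249
  84.91.74.0/23 (84.91.74.0 - 84.91.75.255) does not contain 84.91.11.249
  84.91.0.0/21 (84.91.0.0 - 84.91.7.255) does not contain 84.91.11.249
  84.91.32.0/20 (84.91.32.0 - 84.91.47.255) does not contain 84.91.11.249
  84.91.64.0/18 (84.91.64.0 - 84.91.127.255) does not contain 84.91.11.249
  84.89.0.0/17 (84.89.0.0 - 84.89.127.255) does not contain 84.91.11.249
Longest matching prefix is /13 -> interface ge-0/0/6.

ge-0/0/6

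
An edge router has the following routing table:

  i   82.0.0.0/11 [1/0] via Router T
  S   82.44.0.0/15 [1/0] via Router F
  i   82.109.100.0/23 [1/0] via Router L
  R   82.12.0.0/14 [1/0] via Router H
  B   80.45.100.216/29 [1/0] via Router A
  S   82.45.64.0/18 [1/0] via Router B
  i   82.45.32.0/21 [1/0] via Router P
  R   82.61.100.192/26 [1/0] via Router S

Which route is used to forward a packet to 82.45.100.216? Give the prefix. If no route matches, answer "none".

82.45.64.0/18

Entries matching 82.45.100.216:
  82.44.0.0/15 (82.44.0.0 - 82.45.255.255)
  82.45.64.0/18 (82.45.64.0 - 82.45.127.255)
Most specific is 82.45.64.0/18.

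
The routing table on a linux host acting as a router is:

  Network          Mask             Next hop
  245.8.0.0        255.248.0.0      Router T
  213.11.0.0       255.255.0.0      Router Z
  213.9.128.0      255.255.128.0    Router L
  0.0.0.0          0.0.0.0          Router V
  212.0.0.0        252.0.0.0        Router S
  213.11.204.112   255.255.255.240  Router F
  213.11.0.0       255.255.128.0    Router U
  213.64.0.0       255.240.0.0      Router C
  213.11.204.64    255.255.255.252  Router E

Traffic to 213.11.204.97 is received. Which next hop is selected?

Router Z

Routes whose prefix contains 213.11.204.97:
  0.0.0.0/0 (default, matches everything) -> Router V
  212.0.0.0/6 (212.0.0.0 - 215.255.255.255) -> Router S
  213.11.0.0/16 (213.11.0.0 - 213.11.255.255) -> Router Z
More-specific entries that do NOT match:
  213.11.204.64/30 (213.11.204.64 - 213.11.204.67) does not contain 213.11.204.97
  213.11.204.112/28 (213.11.204.112 - 213.11.204.127) does not contain 213.11.204.97
  213.9.128.0/17 (213.9.128.0 - 213.9.255.255) does not contain 213.11.204.97
  213.11.0.0/17 (213.11.0.0 - 213.11.127.255) does not contain 213.11.204.97
Longest matching prefix is /16 -> next hop Router Z.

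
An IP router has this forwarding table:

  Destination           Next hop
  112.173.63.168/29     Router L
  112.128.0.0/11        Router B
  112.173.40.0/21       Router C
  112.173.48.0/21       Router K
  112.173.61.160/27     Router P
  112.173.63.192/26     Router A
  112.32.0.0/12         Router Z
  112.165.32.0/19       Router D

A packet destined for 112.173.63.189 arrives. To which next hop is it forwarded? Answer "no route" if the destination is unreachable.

no route

No entry's prefix contains 112.173.63.189; there is no default route.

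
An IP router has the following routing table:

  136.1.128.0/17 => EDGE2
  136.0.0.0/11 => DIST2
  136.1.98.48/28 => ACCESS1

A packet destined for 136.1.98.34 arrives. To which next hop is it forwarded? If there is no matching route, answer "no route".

Routes whose prefix contains 136.1.98.34:
  136.0.0.0/11 (136.0.0.0 - 136.31.255.255) -> DIST2
More-specific entries that do NOT match:
  136.1.98.48/28 (136.1.98.48 - 136.1.98.63) does not contain 136.1.98.34
  136.1.128.0/17 (136.1.128.0 - 136.1.255.255) does not contain 136.1.98.34
Longest matching prefix is /11 -> next hop DIST2.

DIST2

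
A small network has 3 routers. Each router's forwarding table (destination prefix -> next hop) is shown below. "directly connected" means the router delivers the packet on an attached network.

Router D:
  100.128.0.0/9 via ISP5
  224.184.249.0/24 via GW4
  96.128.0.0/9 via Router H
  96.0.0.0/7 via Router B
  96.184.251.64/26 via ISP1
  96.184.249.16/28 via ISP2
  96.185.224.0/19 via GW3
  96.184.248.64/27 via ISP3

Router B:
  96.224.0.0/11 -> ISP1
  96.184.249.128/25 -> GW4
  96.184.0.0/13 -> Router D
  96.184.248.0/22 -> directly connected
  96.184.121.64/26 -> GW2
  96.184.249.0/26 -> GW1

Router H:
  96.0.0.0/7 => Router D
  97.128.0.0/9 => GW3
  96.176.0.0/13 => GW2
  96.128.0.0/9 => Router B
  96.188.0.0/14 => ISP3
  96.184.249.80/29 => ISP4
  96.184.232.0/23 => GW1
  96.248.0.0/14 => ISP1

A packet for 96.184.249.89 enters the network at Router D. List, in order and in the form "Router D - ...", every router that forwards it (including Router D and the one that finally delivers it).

At Router D: longest match for 96.184.249.89 is 96.128.0.0/9 -> Router H
At Router H: longest match for 96.184.249.89 is 96.128.0.0/9 -> Router B
At Router B: longest match for 96.184.249.89 is 96.184.248.0/22 -> directly connected

Router D - Router H - Router B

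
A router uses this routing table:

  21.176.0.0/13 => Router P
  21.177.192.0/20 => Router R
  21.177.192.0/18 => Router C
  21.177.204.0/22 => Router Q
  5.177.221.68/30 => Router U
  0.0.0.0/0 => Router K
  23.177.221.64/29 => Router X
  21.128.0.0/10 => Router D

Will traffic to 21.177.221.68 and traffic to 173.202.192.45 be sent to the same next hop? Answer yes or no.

no

21.177.221.68: longest match 21.177.192.0/18 -> Router C
173.202.192.45: longest match 0.0.0.0/0 -> Router K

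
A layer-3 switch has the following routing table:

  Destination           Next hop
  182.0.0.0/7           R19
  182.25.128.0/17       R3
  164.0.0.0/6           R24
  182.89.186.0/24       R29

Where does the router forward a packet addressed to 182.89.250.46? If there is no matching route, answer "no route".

R19

Routes whose prefix contains 182.89.250.46:
  182.0.0.0/7 (182.0.0.0 - 183.255.255.255) -> R19
More-specific entries that do NOT match:
  182.89.186.0/24 (182.89.186.0 - 182.89.186.255) does not contain 182.89.250.46
  182.25.128.0/17 (182.25.128.0 - 182.25.255.255) does not contain 182.89.250.46
Longest matching prefix is /7 -> next hop R19.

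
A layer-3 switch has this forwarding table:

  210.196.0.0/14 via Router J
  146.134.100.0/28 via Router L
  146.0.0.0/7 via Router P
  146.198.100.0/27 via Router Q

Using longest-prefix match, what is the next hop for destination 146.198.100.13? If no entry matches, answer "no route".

Router Q

Routes whose prefix contains 146.198.100.13:
  146.0.0.0/7 (146.0.0.0 - 147.255.255.255) -> Router P
  146.198.100.0/27 (146.198.100.0 - 146.198.100.31) -> Router Q
More-specific entries that do NOT match:
  146.134.100.0/28 (146.134.100.0 - 146.134.100.15) does not contain 146.198.100.13
Longest matching prefix is /27 -> next hop Router Q.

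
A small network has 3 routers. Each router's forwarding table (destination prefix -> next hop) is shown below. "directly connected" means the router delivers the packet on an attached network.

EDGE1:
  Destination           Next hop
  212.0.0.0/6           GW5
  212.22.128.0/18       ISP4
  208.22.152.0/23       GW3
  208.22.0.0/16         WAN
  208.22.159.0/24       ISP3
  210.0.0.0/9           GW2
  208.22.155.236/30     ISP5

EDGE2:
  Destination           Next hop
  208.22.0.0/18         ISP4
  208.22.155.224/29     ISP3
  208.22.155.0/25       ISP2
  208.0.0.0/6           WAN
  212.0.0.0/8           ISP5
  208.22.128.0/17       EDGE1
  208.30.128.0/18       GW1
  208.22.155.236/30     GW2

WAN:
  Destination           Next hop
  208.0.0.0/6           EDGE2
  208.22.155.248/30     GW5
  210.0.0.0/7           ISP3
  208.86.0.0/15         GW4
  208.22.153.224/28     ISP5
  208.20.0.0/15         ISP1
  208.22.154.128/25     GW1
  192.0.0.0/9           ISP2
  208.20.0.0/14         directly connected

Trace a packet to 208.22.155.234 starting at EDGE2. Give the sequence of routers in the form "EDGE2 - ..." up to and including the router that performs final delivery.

At EDGE2: longest match for 208.22.155.234 is 208.22.128.0/17 -> EDGE1
At EDGE1: longest match for 208.22.155.234 is 208.22.0.0/16 -> WAN
At WAN: longest match for 208.22.155.234 is 208.20.0.0/14 -> directly connected

EDGE2 - EDGE1 - WAN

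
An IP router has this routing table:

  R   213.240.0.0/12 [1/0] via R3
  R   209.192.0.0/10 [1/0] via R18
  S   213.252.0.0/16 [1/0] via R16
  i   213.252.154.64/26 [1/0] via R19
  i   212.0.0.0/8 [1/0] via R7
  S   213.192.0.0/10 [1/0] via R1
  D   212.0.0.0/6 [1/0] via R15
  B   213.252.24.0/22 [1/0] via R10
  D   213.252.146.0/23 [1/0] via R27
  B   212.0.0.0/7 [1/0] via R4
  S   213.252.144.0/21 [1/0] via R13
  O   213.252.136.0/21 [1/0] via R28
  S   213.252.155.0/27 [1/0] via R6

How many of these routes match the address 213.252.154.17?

Prefixes containing 213.252.154.17:
  212.0.0.0/6 (212.0.0.0 - 215.255.255.255)
  212.0.0.0/7 (212.0.0.0 - 213.255.255.255)
  213.192.0.0/10 (213.192.0.0 - 213.255.255.255)
  213.240.0.0/12 (213.240.0.0 - 213.255.255.255)
  213.252.0.0/16 (213.252.0.0 - 213.252.255.255)
Total matching entries: 5.

5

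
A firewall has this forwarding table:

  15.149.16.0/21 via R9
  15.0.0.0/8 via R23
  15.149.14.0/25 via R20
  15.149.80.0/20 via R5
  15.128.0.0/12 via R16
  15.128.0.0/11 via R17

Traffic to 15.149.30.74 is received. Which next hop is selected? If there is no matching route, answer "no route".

R17

Routes whose prefix contains 15.149.30.74:
  15.0.0.0/8 (15.0.0.0 - 15.255.255.255) -> R23
  15.128.0.0/11 (15.128.0.0 - 15.159.255.255) -> R17
More-specific entries that do NOT match:
  15.149.14.0/25 (15.149.14.0 - 15.149.14.127) does not contain 15.149.30.74
  15.149.16.0/21 (15.149.16.0 - 15.149.23.255) does not contain 15.149.30.74
  15.149.80.0/20 (15.149.80.0 - 15.149.95.255) does not contain 15.149.30.74
  15.128.0.0/12 (15.128.0.0 - 15.143.255.255) does not contain 15.149.30.74
Longest matching prefix is /11 -> next hop R17.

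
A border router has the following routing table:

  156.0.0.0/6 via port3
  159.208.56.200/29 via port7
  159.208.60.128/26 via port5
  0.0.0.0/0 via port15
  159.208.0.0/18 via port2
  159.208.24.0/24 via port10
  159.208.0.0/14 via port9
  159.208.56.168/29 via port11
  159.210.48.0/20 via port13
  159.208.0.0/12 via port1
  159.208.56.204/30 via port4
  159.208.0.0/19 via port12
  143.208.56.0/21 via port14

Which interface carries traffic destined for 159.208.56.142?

port2

Routes whose prefix contains 159.208.56.142:
  0.0.0.0/0 (default, matches everything) -> port15
  156.0.0.0/6 (156.0.0.0 - 159.255.255.255) -> port3
  159.208.0.0/12 (159.208.0.0 - 159.223.255.255) -> port1
  159.208.0.0/14 (159.208.0.0 - 159.211.255.255) -> port9
  159.208.0.0/18 (159.208.0.0 - 159.208.63.255) -> port2
More-specific entries that do NOT match:
  159.208.56.204/30 (159.208.56.204 - 159.208.56.207) does not contain 159.208.56.142
  159.208.56.200/29 (159.208.56.200 - 159.208.56.207) does not contain 159.208.56.142
  159.208.56.168/29 (159.208.56.168 - 159.208.56.175) does not contain 159.208.56.142
  159.208.60.128/26 (159.208.60.128 - 159.208.60.191) does not contain 159.208.56.142
  159.208.24.0/24 (159.208.24.0 - 159.208.24.255) does not contain 159.208.56.142
  143.208.56.0/21 (143.208.56.0 - 143.208.63.255) does not contain 159.208.56.142
  159.210.48.0/20 (159.210.48.0 - 159.210.63.255) does not contain 159.208.56.142
  159.208.0.0/19 (159.208.0.0 - 159.208.31.255) does not contain 159.208.56.142
Longest matching prefix is /18 -> interface port2.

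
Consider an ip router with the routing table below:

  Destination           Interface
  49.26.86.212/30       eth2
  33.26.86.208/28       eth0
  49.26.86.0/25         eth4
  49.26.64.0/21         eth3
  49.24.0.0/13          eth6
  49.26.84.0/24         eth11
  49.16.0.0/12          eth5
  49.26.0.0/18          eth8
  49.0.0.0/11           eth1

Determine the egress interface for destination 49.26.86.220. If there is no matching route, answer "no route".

Routes whose prefix contains 49.26.86.220:
  49.0.0.0/11 (49.0.0.0 - 49.31.255.255) -> eth1
  49.16.0.0/12 (49.16.0.0 - 49.31.255.255) -> eth5
  49.24.0.0/13 (49.24.0.0 - 49.31.255.255) -> eth6
More-specific entries that do NOT match:
  49.26.86.212/30 (49.26.86.212 - 49.26.86.215) does not contain 49.26.86.220
  33.26.86.208/28 (33.26.86.208 - 33.26.86.223) does not contain 49.26.86.220
  49.26.86.0/25 (49.26.86.0 - 49.26.86.127) does not contain 49.26.86.220
  49.26.84.0/24 (49.26.84.0 - 49.26.84.255) does not contain 49.26.86.220
  49.26.64.0/21 (49.26.64.0 - 49.26.71.255) does not contain 49.26.86.220
  49.26.0.0/18 (49.26.0.0 - 49.26.63.255) does not contain 49.26.86.220
Longest matching prefix is /13 -> interface eth6.

eth6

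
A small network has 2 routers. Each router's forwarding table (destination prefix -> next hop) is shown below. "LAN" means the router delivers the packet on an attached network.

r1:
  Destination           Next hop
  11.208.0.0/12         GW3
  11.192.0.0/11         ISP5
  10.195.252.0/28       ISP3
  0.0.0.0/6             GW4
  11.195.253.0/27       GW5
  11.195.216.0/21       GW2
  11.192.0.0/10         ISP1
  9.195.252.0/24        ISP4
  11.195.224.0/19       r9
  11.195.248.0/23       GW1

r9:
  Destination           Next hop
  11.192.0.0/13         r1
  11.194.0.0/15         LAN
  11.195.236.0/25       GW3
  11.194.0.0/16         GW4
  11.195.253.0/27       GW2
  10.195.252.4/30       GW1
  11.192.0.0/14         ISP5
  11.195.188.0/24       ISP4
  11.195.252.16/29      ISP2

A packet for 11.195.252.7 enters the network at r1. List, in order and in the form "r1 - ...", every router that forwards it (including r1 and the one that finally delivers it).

At r1: longest match for 11.195.252.7 is 11.195.224.0/19 -> r9
At r9: longest match for 11.195.252.7 is 11.194.0.0/15 -> LAN

r1 - r9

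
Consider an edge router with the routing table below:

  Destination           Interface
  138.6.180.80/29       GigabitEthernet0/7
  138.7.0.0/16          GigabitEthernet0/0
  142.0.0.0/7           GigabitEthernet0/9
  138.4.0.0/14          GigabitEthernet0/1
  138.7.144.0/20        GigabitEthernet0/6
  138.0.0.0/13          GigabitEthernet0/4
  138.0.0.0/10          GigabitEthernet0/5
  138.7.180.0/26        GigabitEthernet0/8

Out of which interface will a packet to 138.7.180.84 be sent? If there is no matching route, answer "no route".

GigabitEthernet0/0

Routes whose prefix contains 138.7.180.84:
  138.0.0.0/10 (138.0.0.0 - 138.63.255.255) -> GigabitEthernet0/5
  138.0.0.0/13 (138.0.0.0 - 138.7.255.255) -> GigabitEthernet0/4
  138.4.0.0/14 (138.4.0.0 - 138.7.255.255) -> GigabitEthernet0/1
  138.7.0.0/16 (138.7.0.0 - 138.7.255.255) -> GigabitEthernet0/0
More-specific entries that do NOT match:
  138.6.180.80/29 (138.6.180.80 - 138.6.180.87) does not contain 138.7.180.84
  138.7.180.0/26 (138.7.180.0 - 138.7.180.63) does not contain 138.7.180.84
  138.7.144.0/20 (138.7.144.0 - 138.7.159.255) does not contain 138.7.180.84
Longest matching prefix is /16 -> interface GigabitEthernet0/0.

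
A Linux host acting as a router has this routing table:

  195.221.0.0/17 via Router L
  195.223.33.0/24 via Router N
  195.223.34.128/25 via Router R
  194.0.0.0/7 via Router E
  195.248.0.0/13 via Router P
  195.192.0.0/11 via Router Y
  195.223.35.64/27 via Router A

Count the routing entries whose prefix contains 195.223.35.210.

Prefixes containing 195.223.35.210:
  194.0.0.0/7 (194.0.0.0 - 195.255.255.255)
  195.192.0.0/11 (195.192.0.0 - 195.223.255.255)
Total matching entries: 2.

2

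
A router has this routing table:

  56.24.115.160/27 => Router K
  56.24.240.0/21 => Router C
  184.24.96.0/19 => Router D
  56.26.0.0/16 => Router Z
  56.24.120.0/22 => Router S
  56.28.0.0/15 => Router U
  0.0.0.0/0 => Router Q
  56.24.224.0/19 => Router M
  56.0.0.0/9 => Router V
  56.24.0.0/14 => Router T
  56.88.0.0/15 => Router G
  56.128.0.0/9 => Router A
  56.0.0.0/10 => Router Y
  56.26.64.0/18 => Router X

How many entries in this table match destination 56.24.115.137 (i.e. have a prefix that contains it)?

Prefixes containing 56.24.115.137:
  0.0.0.0/0 (default, matches everything)
  56.0.0.0/9 (56.0.0.0 - 56.127.255.255)
  56.0.0.0/10 (56.0.0.0 - 56.63.255.255)
  56.24.0.0/14 (56.24.0.0 - 56.27.255.255)
Total matching entries: 4.

4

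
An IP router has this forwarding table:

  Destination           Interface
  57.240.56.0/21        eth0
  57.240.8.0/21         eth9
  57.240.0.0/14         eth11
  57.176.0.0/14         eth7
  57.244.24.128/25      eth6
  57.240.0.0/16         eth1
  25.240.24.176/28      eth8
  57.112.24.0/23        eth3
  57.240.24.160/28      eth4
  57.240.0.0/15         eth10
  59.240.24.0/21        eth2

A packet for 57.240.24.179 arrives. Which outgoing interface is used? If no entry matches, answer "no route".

eth1

Routes whose prefix contains 57.240.24.179:
  57.240.0.0/14 (57.240.0.0 - 57.243.255.255) -> eth11
  57.240.0.0/15 (57.240.0.0 - 57.241.255.255) -> eth10
  57.240.0.0/16 (57.240.0.0 - 57.240.255.255) -> eth1
More-specific entries that do NOT match:
  25.240.24.176/28 (25.240.24.176 - 25.240.24.191) does not contain 57.240.24.179
  57.240.24.160/28 (57.240.24.160 - 57.240.24.175) does not contain 57.240.24.179
  57.244.24.128/25 (57.244.24.128 - 57.244.24.255) does not contain 57.240.24.179
  57.112.24.0/23 (57.112.24.0 - 57.112.25.255) does not contain 57.240.24.179
  57.240.56.0/21 (57.240.56.0 - 57.240.63.255) does not contain 57.240.24.179
  57.240.8.0/21 (57.240.8.0 - 57.240.15.255) does not contain 57.240.24.179
  59.240.24.0/21 (59.240.24.0 - 59.240.31.255) does not contain 57.240.24.179
Longest matching prefix is /16 -> interface eth1.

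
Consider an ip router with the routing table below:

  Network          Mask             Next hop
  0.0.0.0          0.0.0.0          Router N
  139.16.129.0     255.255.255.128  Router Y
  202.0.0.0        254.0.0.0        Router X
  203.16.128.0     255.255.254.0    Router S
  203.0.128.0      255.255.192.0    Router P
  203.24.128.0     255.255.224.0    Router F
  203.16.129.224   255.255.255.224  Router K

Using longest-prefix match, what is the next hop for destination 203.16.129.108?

Routes whose prefix contains 203.16.129.108:
  0.0.0.0/0 (default, matches everything) -> Router N
  202.0.0.0/7 (202.0.0.0 - 203.255.255.255) -> Router X
  203.16.128.0/23 (203.16.128.0 - 203.16.129.255) -> Router S
More-specific entries that do NOT match:
  203.16.129.224/27 (203.16.129.224 - 203.16.129.255) does not contain 203.16.129.108
  139.16.129.0/25 (139.16.129.0 - 139.16.129.127) does not contain 203.16.129.108
Longest matching prefix is /23 -> next hop Router S.

Router S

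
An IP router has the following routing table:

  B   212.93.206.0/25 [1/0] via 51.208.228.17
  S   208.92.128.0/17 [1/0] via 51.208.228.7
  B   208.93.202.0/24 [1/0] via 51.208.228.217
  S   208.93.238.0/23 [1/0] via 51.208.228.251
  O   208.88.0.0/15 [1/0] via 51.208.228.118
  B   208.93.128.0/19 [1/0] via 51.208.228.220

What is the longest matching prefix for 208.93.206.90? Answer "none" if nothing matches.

none

208.93.206.90 is outside every listed prefix and there is no default route.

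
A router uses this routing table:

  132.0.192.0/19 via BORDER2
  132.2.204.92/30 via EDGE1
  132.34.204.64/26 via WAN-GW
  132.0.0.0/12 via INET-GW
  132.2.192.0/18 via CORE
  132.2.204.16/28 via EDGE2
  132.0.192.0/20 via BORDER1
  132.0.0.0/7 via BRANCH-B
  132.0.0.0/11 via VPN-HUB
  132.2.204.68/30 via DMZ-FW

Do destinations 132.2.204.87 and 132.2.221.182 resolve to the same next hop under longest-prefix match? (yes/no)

132.2.204.87: longest match 132.2.192.0/18 -> CORE
132.2.221.182: longest match 132.2.192.0/18 -> CORE

yes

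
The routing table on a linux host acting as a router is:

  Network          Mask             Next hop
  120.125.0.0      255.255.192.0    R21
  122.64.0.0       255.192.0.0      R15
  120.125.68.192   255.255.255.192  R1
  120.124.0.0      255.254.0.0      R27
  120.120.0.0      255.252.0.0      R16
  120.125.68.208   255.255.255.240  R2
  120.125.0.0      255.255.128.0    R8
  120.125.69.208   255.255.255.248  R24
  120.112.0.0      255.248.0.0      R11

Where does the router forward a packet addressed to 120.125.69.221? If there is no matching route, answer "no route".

Routes whose prefix contains 120.125.69.221:
  120.124.0.0/15 (120.124.0.0 - 120.125.255.255) -> R27
  120.125.0.0/17 (120.125.0.0 - 120.125.127.255) -> R8
More-specific entries that do NOT match:
  120.125.69.208/29 (120.125.69.208 - 120.125.69.215) does not contain 120.125.69.221
  120.125.68.208/28 (120.125.68.208 - 120.125.68.223) does not contain 120.125.69.221
  120.125.68.192/26 (120.125.68.192 - 120.125.68.255) does not contain 120.125.69.221
  120.125.0.0/18 (120.125.0.0 - 120.125.63.255) does not contain 120.125.69.221
Longest matching prefix is /17 -> next hop R8.

R8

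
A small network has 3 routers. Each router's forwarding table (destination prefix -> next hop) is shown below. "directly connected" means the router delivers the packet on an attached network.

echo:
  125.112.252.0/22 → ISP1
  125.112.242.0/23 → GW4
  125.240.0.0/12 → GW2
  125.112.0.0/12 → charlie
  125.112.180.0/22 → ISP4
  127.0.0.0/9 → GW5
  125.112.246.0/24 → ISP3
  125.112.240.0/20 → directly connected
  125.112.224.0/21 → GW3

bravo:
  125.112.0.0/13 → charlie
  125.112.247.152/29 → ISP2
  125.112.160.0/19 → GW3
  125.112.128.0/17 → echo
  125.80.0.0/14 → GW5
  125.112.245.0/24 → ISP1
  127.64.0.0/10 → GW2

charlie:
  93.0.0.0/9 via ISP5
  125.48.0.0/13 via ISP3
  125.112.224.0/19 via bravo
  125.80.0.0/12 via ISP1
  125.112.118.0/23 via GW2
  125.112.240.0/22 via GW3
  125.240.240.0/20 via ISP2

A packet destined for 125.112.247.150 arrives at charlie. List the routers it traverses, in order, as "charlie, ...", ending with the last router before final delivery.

At charlie: longest match for 125.112.247.150 is 125.112.224.0/19 -> bravo
At bravo: longest match for 125.112.247.150 is 125.112.128.0/17 -> echo
At echo: longest match for 125.112.247.150 is 125.112.240.0/20 -> directly connected

charlie, bravo, echo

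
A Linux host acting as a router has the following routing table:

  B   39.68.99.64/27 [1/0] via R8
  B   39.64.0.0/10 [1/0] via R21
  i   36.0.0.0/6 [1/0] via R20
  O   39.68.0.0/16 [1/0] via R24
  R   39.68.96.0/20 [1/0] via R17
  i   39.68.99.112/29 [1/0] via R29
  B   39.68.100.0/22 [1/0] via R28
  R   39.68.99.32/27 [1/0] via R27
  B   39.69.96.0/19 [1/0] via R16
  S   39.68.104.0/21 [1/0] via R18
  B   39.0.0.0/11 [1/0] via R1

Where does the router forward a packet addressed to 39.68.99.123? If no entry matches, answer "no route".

R17

Routes whose prefix contains 39.68.99.123:
  36.0.0.0/6 (36.0.0.0 - 39.255.255.255) -> R20
  39.64.0.0/10 (39.64.0.0 - 39.127.255.255) -> R21
  39.68.0.0/16 (39.68.0.0 - 39.68.255.255) -> R24
  39.68.96.0/20 (39.68.96.0 - 39.68.111.255) -> R17
More-specific entries that do NOT match:
  39.68.99.112/29 (39.68.99.112 - 39.68.99.119) does not contain 39.68.99.123
  39.68.99.64/27 (39.68.99.64 - 39.68.99.95) does not contain 39.68.99.123
  39.68.99.32/27 (39.68.99.32 - 39.68.99.63) does not contain 39.68.99.123
  39.68.100.0/22 (39.68.100.0 - 39.68.103.255) does not contain 39.68.99.123
  39.68.104.0/21 (39.68.104.0 - 39.68.111.255) does not contain 39.68.99.123
Longest matching prefix is /20 -> next hop R17.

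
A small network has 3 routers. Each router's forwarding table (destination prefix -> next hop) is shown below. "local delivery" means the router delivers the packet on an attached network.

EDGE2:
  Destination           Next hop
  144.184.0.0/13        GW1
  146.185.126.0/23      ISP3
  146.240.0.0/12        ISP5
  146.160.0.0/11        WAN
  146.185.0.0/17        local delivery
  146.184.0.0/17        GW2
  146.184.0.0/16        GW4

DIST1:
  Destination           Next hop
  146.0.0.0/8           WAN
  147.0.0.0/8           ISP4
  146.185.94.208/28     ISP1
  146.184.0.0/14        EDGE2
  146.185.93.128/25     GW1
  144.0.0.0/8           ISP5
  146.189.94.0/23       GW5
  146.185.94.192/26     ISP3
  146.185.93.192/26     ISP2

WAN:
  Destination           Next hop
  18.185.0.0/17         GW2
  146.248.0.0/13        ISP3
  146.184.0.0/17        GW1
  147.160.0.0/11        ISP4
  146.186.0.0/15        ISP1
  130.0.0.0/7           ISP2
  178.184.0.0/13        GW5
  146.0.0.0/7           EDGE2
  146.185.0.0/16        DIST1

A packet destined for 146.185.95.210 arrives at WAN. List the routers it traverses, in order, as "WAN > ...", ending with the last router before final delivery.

At WAN: longest match for 146.185.95.210 is 146.185.0.0/16 -> DIST1
At DIST1: longest match for 146.185.95.210 is 146.184.0.0/14 -> EDGE2
At EDGE2: longest match for 146.185.95.210 is 146.185.0.0/17 -> local delivery

WAN > DIST1 > EDGE2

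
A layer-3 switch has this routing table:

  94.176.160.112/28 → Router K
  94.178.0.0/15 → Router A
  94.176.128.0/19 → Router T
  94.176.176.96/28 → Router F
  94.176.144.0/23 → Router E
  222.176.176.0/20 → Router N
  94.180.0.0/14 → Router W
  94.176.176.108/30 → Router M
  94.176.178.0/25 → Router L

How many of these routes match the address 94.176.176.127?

0

No listed prefix contains 94.176.176.127.
Total matching entries: 0.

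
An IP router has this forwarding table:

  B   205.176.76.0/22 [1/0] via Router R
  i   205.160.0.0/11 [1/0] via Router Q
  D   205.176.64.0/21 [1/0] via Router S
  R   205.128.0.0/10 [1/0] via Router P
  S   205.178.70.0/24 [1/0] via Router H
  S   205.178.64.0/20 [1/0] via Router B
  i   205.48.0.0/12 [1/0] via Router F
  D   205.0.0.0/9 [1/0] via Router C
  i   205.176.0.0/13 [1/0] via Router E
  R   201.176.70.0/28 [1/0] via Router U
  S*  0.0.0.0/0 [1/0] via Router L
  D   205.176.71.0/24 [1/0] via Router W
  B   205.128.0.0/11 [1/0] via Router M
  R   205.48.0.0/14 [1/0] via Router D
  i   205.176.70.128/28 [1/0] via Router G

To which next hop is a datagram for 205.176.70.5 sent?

Routes whose prefix contains 205.176.70.5:
  0.0.0.0/0 (default, matches everything) -> Router L
  205.128.0.0/10 (205.128.0.0 - 205.191.255.255) -> Router P
  205.160.0.0/11 (205.160.0.0 - 205.191.255.255) -> Router Q
  205.176.0.0/13 (205.176.0.0 - 205.183.255.255) -> Router E
  205.176.64.0/21 (205.176.64.0 - 205.176.71.255) -> Router S
More-specific entries that do NOT match:
  201.176.70.0/28 (201.176.70.0 - 201.176.70.15) does not contain 205.176.70.5
  205.176.70.128/28 (205.176.70.128 - 205.176.70.143) does not contain 205.176.70.5
  205.178.70.0/24 (205.178.70.0 - 205.178.70.255) does not contain 205.176.70.5
  205.176.71.0/24 (205.176.71.0 - 205.176.71.255) does not contain 205.176.70.5
  205.176.76.0/22 (205.176.76.0 - 205.176.79.255) does not contain 205.176.70.5
Longest matching prefix is /21 -> next hop Router S.

Router S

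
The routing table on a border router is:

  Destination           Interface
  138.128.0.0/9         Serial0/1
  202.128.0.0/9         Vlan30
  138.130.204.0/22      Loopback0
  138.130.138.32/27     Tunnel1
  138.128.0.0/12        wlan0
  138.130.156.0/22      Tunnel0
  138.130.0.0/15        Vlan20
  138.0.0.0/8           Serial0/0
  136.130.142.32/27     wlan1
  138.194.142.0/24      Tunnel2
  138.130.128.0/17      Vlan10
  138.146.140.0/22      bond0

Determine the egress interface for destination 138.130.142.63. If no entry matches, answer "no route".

Routes whose prefix contains 138.130.142.63:
  138.0.0.0/8 (138.0.0.0 - 138.255.255.255) -> Serial0/0
  138.128.0.0/9 (138.128.0.0 - 138.255.255.255) -> Serial0/1
  138.128.0.0/12 (138.128.0.0 - 138.143.255.255) -> wlan0
  138.130.0.0/15 (138.130.0.0 - 138.131.255.255) -> Vlan20
  138.130.128.0/17 (138.130.128.0 - 138.130.255.255) -> Vlan10
More-specific entries that do NOT match:
  138.130.138.32/27 (138.130.138.32 - 138.130.138.63) does not contain 138.130.142.63
  136.130.142.32/27 (136.130.142.32 - 136.130.142.63) does not contain 138.130.142.63
  138.194.142.0/24 (138.194.142.0 - 138.194.142.255) does not contain 138.130.142.63
  138.130.204.0/22 (138.130.204.0 - 138.130.207.255) does not contain 138.130.142.63
  138.130.156.0/22 (138.130.156.0 - 138.130.159.255) does not contain 138.130.142.63
  138.146.140.0/22 (138.146.140.0 - 138.146.143.255) does not contain 138.130.142.63
Longest matching prefix is /17 -> interface Vlan10.

Vlan10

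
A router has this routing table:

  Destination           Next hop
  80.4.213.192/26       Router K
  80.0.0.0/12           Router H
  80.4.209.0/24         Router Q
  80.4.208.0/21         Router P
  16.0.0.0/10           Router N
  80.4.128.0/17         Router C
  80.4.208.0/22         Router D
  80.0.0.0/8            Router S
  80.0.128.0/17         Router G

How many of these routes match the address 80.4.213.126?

Prefixes containing 80.4.213.126:
  80.0.0.0/8 (80.0.0.0 - 80.255.255.255)
  80.0.0.0/12 (80.0.0.0 - 80.15.255.255)
  80.4.128.0/17 (80.4.128.0 - 80.4.255.255)
  80.4.208.0/21 (80.4.208.0 - 80.4.215.255)
Total matching entries: 4.

4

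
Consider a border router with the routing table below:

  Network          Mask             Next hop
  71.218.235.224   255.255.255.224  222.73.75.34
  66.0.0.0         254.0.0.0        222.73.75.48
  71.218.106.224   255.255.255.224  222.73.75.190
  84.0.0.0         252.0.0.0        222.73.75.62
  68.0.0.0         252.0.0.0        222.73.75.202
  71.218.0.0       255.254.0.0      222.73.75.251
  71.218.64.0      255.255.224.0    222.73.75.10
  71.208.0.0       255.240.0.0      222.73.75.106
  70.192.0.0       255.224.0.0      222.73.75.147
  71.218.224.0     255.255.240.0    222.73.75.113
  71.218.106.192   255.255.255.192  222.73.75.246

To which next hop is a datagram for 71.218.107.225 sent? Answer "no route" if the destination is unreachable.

222.73.75.251

Routes whose prefix contains 71.218.107.225:
  68.0.0.0/6 (68.0.0.0 - 71.255.255.255) -> 222.73.75.202
  71.208.0.0/12 (71.208.0.0 - 71.223.255.255) -> 222.73.75.106
  71.218.0.0/15 (71.218.0.0 - 71.219.255.255) -> 222.73.75.251
More-specific entries that do NOT match:
  71.218.235.224/27 (71.218.235.224 - 71.218.235.255) does not contain 71.218.107.225
  71.218.106.224/27 (71.218.106.224 - 71.218.106.255) does not contain 71.218.107.225
  71.218.106.192/26 (71.218.106.192 - 71.218.106.255) does not contain 71.218.107.225
  71.218.224.0/20 (71.218.224.0 - 71.218.239.255) does not contain 71.218.107.225
  71.218.64.0/19 (71.218.64.0 - 71.218.95.255) does not contain 71.218.107.225
Longest matching prefix is /15 -> next hop 222.73.75.251.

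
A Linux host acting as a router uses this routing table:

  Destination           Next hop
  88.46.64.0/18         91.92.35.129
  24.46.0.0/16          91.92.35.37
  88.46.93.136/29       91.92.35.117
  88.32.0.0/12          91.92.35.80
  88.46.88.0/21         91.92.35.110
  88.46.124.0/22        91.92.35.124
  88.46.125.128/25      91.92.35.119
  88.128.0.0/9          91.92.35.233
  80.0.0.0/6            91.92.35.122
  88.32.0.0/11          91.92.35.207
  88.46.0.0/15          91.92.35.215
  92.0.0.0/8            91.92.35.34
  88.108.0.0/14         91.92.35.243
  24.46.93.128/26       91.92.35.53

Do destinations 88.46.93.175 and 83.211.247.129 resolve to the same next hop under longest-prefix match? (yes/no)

no

88.46.93.175: longest match 88.46.88.0/21 -> 91.92.35.110
83.211.247.129: longest match 80.0.0.0/6 -> 91.92.35.122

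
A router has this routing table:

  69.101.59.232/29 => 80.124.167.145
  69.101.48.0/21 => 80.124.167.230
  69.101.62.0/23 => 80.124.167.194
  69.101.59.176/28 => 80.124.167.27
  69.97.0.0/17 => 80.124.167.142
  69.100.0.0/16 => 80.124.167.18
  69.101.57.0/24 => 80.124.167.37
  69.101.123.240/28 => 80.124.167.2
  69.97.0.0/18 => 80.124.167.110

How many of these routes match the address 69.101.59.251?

0

No listed prefix contains 69.101.59.251.
Total matching entries: 0.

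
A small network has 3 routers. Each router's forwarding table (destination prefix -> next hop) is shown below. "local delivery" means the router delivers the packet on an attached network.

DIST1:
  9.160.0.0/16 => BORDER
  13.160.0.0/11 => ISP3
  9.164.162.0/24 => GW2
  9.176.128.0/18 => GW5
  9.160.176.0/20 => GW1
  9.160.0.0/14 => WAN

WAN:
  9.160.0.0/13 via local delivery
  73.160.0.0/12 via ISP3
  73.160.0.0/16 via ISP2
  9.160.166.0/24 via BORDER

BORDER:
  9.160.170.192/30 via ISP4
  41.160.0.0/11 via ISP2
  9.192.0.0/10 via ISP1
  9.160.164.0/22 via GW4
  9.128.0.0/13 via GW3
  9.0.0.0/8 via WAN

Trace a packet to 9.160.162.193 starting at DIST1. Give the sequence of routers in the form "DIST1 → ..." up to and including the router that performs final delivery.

At DIST1: longest match for 9.160.162.193 is 9.160.0.0/16 -> BORDER
At BORDER: longest match for 9.160.162.193 is 9.0.0.0/8 -> WAN
At WAN: longest match for 9.160.162.193 is 9.160.0.0/13 -> local delivery

DIST1 → BORDER → WAN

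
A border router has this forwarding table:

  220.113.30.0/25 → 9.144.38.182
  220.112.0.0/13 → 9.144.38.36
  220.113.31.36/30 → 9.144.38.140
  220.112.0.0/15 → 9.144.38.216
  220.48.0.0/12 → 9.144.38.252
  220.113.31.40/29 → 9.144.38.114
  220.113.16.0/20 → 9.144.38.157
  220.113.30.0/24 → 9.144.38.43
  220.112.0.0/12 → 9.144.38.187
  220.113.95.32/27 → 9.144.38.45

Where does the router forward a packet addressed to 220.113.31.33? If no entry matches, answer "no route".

Routes whose prefix contains 220.113.31.33:
  220.112.0.0/12 (220.112.0.0 - 220.127.255.255) -> 9.144.38.187
  220.112.0.0/13 (220.112.0.0 - 220.119.255.255) -> 9.144.38.36
  220.112.0.0/15 (220.112.0.0 - 220.113.255.255) -> 9.144.38.216
  220.113.16.0/20 (220.113.16.0 - 220.113.31.255) -> 9.144.38.157
More-specific entries that do NOT match:
  220.113.31.36/30 (220.113.31.36 - 220.113.31.39) does not contain 220.113.31.33
  220.113.31.40/29 (220.113.31.40 - 220.113.31.47) does not contain 220.113.31.33
  220.113.95.32/27 (220.113.95.32 - 220.113.95.63) does not contain 220.113.31.33
  220.113.30.0/25 (220.113.30.0 - 220.113.30.127) does not contain 220.113.31.33
  220.113.30.0/24 (220.113.30.0 - 220.113.30.255) does not contain 220.113.31.33
Longest matching prefix is /20 -> next hop 9.144.38.157.

9.144.38.157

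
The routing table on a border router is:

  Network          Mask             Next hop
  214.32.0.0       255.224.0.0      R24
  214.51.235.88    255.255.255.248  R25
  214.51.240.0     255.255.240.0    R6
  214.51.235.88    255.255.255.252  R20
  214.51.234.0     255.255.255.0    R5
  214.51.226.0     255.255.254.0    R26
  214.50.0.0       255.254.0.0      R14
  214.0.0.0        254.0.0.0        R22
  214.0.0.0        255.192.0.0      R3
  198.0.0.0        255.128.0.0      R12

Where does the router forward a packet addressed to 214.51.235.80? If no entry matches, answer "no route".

Routes whose prefix contains 214.51.235.80:
  214.0.0.0/7 (214.0.0.0 - 215.255.255.255) -> R22
  214.0.0.0/10 (214.0.0.0 - 214.63.255.255) -> R3
  214.32.0.0/11 (214.32.0.0 - 214.63.255.255) -> R24
  214.50.0.0/15 (214.50.0.0 - 214.51.255.255) -> R14
More-specific entries that do NOT match:
  214.51.235.88/30 (214.51.235.88 - 214.51.235.91) does not contain 214.51.235.80
  214.51.235.88/29 (214.51.235.88 - 214.51.235.95) does not contain 214.51.235.80
  214.51.234.0/24 (214.51.234.0 - 214.51.234.255) does not contain 214.51.235.80
  214.51.226.0/23 (214.51.226.0 - 214.51.227.255) does not contain 214.51.235.80
  214.51.240.0/20 (214.51.240.0 - 214.51.255.255) does not contain 214.51.235.80
Longest matching prefix is /15 -> next hop R14.

R14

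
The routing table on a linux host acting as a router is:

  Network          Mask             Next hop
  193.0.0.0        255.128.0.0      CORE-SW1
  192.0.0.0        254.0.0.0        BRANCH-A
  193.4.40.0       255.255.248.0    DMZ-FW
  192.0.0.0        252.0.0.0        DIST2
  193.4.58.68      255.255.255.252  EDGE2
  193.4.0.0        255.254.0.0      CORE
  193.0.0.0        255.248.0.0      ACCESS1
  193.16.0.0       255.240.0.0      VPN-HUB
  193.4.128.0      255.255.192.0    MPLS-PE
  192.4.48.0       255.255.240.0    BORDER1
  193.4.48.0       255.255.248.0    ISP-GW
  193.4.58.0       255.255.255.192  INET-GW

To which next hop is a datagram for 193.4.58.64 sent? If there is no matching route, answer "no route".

CORE

Routes whose prefix contains 193.4.58.64:
  192.0.0.0/6 (192.0.0.0 - 195.255.255.255) -> DIST2
  192.0.0.0/7 (192.0.0.0 - 193.255.255.255) -> BRANCH-A
  193.0.0.0/9 (193.0.0.0 - 193.127.255.255) -> CORE-SW1
  193.0.0.0/13 (193.0.0.0 - 193.7.255.255) -> ACCESS1
  193.4.0.0/15 (193.4.0.0 - 193.5.255.255) -> CORE
More-specific entries that do NOT match:
  193.4.58.68/30 (193.4.58.68 - 193.4.58.71) does not contain 193.4.58.64
  193.4.58.0/26 (193.4.58.0 - 193.4.58.63) does not contain 193.4.58.64
  193.4.40.0/21 (193.4.40.0 - 193.4.47.255) does not contain 193.4.58.64
  193.4.48.0/21 (193.4.48.0 - 193.4.55.255) does not contain 193.4.58.64
  192.4.48.0/20 (192.4.48.0 - 192.4.63.255) does not contain 193.4.58.64
  193.4.128.0/18 (193.4.128.0 - 193.4.191.255) does not contain 193.4.58.64
Longest matching prefix is /15 -> next hop CORE.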